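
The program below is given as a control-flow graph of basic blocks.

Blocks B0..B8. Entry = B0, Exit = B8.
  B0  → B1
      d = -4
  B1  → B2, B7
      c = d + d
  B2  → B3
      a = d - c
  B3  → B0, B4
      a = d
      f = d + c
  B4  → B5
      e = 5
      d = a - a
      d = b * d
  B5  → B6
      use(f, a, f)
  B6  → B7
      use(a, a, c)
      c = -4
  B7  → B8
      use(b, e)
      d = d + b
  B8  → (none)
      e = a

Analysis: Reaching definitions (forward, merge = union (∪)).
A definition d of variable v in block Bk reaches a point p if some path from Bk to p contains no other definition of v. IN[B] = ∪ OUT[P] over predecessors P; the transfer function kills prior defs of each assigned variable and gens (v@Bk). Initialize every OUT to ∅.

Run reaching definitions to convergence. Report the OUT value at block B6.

Per-block solution:
  B0:   IN={a@B3, c@B1, d@B0, f@B3}   OUT={a@B3, c@B1, d@B0, f@B3}
  B1:   IN={a@B3, c@B1, d@B0, f@B3}   OUT={a@B3, c@B1, d@B0, f@B3}
  B2:   IN={a@B3, c@B1, d@B0, f@B3}   OUT={a@B2, c@B1, d@B0, f@B3}
  B3:   IN={a@B2, c@B1, d@B0, f@B3}   OUT={a@B3, c@B1, d@B0, f@B3}
  B4:   IN={a@B3, c@B1, d@B0, f@B3}   OUT={a@B3, c@B1, d@B4, e@B4, f@B3}
  B5:   IN={a@B3, c@B1, d@B4, e@B4, f@B3}   OUT={a@B3, c@B1, d@B4, e@B4, f@B3}
  B6:   IN={a@B3, c@B1, d@B4, e@B4, f@B3}   OUT={a@B3, c@B6, d@B4, e@B4, f@B3}
  B7:   IN={a@B3, c@B1, c@B6, d@B0, d@B4, e@B4, f@B3}   OUT={a@B3, c@B1, c@B6, d@B7, e@B4, f@B3}
  B8:   IN={a@B3, c@B1, c@B6, d@B7, e@B4, f@B3}   OUT={a@B3, c@B1, c@B6, d@B7, e@B8, f@B3}

Merge at B6: IN[B6] = OUT[B5] = {a@B3, c@B1, d@B4, e@B4, f@B3}
Applying B6's transfer function to that IN value gives OUT[B6] (row B6 above).

Answer: {a@B3, c@B6, d@B4, e@B4, f@B3}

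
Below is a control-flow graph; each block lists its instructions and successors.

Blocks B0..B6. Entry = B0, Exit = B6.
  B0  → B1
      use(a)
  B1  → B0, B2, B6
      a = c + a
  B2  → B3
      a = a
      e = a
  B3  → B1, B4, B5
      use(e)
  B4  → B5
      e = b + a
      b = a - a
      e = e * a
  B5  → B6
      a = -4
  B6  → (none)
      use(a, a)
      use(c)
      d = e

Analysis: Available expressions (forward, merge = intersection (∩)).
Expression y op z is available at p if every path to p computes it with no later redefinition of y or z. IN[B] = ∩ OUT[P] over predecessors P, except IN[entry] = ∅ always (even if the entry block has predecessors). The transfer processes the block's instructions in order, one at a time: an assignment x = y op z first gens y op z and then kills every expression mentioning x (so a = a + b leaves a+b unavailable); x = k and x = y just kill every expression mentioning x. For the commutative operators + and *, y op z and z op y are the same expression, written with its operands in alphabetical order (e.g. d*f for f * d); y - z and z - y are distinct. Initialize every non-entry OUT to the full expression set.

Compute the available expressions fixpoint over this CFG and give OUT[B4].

Per-block solution:
  B0: | IN={} | OUT={}
  B1: | IN={} | OUT={}
  B2: | IN={} | OUT={}
  B3: | IN={} | OUT={}
  B4: | IN={} | OUT={a-a}
  B5: | IN={} | OUT={}
  B6: | IN={} | OUT={}

Merge at B4: IN[B4] = OUT[B3] = {}
Applying B4's transfer function to that IN value gives OUT[B4] (row B4 above).

Answer: {a-a}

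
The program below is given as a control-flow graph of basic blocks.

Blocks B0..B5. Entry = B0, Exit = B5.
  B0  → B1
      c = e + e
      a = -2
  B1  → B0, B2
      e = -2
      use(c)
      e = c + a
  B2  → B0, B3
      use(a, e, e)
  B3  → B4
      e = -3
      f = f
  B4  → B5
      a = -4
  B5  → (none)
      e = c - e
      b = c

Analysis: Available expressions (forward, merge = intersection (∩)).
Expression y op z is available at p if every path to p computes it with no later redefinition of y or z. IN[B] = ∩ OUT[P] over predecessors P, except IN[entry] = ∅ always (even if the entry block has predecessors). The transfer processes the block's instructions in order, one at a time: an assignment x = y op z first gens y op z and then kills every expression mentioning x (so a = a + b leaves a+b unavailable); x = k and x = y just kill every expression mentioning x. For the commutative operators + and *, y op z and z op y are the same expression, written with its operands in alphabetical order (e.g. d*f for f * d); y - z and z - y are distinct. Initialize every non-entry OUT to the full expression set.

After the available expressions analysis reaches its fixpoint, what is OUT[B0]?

Answer: {e+e}

Derivation:
Fixpoint table:
  B0:   IN={}   OUT={e+e}
  B1:   IN={e+e}   OUT={a+c}
  B2:   IN={a+c}   OUT={a+c}
  B3:   IN={a+c}   OUT={a+c}
  B4:   IN={a+c}   OUT={}
  B5:   IN={}   OUT={}

Merge at B0 (entry node, so the boundary value {} is joined with the incoming edge(s)): IN[B0] = {} ∩ OUT[B1] ∩ OUT[B2] = {}
Applying B0's transfer function to that IN value gives OUT[B0] (row B0 above).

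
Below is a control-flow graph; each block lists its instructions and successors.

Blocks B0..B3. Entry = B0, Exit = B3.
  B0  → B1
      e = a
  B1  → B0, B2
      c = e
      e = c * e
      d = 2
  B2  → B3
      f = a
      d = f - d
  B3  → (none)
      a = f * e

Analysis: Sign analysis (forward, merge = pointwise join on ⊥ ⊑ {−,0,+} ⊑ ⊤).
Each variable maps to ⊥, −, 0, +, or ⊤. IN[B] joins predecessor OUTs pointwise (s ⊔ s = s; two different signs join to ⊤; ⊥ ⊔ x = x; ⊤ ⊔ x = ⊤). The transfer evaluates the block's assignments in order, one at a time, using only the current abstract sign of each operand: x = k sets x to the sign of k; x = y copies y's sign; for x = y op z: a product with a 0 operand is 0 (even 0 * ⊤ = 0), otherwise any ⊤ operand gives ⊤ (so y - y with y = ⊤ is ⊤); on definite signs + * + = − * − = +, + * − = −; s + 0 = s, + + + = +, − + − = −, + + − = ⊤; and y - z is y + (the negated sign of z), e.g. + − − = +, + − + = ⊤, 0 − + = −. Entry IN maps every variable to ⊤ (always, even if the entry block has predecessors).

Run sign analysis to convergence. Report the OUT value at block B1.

Answer: {a: ⊤, b: ⊤, c: ⊤, d: +, e: ⊤, f: ⊤}

Trace:
Fixpoint table:
  B0: | IN=(all ⊤) | OUT=(all ⊤)
  B1: | IN=(all ⊤) | OUT={d:+; rest ⊤}
  B2: | IN={d:+; rest ⊤} | OUT=(all ⊤)
  B3: | IN=(all ⊤) | OUT=(all ⊤)

Merge at B1: IN[B1] = OUT[B0] = {a: ⊤, b: ⊤, c: ⊤, d: ⊤, e: ⊤, f: ⊤}
Applying B1's transfer function to that IN value gives OUT[B1] (row B1 above).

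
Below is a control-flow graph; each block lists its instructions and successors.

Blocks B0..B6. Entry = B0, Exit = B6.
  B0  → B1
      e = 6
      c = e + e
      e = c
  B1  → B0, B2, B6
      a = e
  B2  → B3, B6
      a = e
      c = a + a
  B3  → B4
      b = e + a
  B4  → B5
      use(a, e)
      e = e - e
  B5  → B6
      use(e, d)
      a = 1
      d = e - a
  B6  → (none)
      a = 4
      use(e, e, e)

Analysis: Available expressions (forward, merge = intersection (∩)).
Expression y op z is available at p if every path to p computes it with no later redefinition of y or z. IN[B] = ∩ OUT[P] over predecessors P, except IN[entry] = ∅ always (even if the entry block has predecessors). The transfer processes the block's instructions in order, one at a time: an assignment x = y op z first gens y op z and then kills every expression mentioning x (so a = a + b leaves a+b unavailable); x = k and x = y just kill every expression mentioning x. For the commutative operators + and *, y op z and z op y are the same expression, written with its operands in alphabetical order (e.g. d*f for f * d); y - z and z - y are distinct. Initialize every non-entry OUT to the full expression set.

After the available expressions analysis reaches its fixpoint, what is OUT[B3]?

Answer: {a+a, a+e}

Working:
Converged values:
  B0:   IN={}   OUT={}
  B1:   IN={}   OUT={}
  B2:   IN={}   OUT={a+a}
  B3:   IN={a+a}   OUT={a+a, a+e}
  B4:   IN={a+a, a+e}   OUT={a+a}
  B5:   IN={a+a}   OUT={e-a}
  B6:   IN={}   OUT={}

Merge at B3: IN[B3] = OUT[B2] = {a+a}
Applying B3's transfer function to that IN value gives OUT[B3] (row B3 above).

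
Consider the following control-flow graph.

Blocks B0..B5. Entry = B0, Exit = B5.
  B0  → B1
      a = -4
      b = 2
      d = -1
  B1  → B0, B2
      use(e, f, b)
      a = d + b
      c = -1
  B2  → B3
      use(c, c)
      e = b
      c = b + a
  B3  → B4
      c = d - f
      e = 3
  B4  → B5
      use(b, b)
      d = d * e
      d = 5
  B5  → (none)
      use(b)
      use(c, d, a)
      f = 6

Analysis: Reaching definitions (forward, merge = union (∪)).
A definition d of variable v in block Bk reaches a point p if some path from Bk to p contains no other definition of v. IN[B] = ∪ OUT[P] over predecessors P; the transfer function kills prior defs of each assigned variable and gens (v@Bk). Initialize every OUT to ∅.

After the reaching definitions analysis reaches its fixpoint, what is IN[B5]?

Answer: {a@B1, b@B0, c@B3, d@B4, e@B3}

Trace:
Per-block solution:
  B0:  IN={a@B1, b@B0, c@B1, d@B0}  OUT={a@B0, b@B0, c@B1, d@B0}
  B1:  IN={a@B0, b@B0, c@B1, d@B0}  OUT={a@B1, b@B0, c@B1, d@B0}
  B2:  IN={a@B1, b@B0, c@B1, d@B0}  OUT={a@B1, b@B0, c@B2, d@B0, e@B2}
  B3:  IN={a@B1, b@B0, c@B2, d@B0, e@B2}  OUT={a@B1, b@B0, c@B3, d@B0, e@B3}
  B4:  IN={a@B1, b@B0, c@B3, d@B0, e@B3}  OUT={a@B1, b@B0, c@B3, d@B4, e@B3}
  B5:  IN={a@B1, b@B0, c@B3, d@B4, e@B3}  OUT={a@B1, b@B0, c@B3, d@B4, e@B3, f@B5}

Merge at B5: IN[B5] = OUT[B4] = {a@B1, b@B0, c@B3, d@B4, e@B3}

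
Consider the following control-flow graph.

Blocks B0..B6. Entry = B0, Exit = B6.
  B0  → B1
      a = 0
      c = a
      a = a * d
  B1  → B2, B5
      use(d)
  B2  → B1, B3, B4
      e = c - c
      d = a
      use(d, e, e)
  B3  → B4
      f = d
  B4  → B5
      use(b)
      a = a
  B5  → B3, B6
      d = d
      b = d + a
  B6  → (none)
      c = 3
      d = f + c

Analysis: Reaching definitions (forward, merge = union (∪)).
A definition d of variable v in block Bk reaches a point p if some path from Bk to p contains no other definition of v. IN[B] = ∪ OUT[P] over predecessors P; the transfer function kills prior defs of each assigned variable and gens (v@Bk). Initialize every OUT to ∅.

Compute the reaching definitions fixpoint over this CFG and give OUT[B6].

Answer: {a@B0, a@B4, b@B5, c@B6, d@B6, e@B2, f@B3}

Trace:
Per-block solution:
  B0: | IN={} | OUT={a@B0, c@B0}
  B1: | IN={a@B0, c@B0, d@B2, e@B2} | OUT={a@B0, c@B0, d@B2, e@B2}
  B2: | IN={a@B0, c@B0, d@B2, e@B2} | OUT={a@B0, c@B0, d@B2, e@B2}
  B3: | IN={a@B0, a@B4, b@B5, c@B0, d@B2, d@B5, e@B2, f@B3} | OUT={a@B0, a@B4, b@B5, c@B0, d@B2, d@B5, e@B2, f@B3}
  B4: | IN={a@B0, a@B4, b@B5, c@B0, d@B2, d@B5, e@B2, f@B3} | OUT={a@B4, b@B5, c@B0, d@B2, d@B5, e@B2, f@B3}
  B5: | IN={a@B0, a@B4, b@B5, c@B0, d@B2, d@B5, e@B2, f@B3} | OUT={a@B0, a@B4, b@B5, c@B0, d@B5, e@B2, f@B3}
  B6: | IN={a@B0, a@B4, b@B5, c@B0, d@B5, e@B2, f@B3} | OUT={a@B0, a@B4, b@B5, c@B6, d@B6, e@B2, f@B3}

Merge at B6: IN[B6] = OUT[B5] = {a@B0, a@B4, b@B5, c@B0, d@B5, e@B2, f@B3}
Applying B6's transfer function to that IN value gives OUT[B6] (row B6 above).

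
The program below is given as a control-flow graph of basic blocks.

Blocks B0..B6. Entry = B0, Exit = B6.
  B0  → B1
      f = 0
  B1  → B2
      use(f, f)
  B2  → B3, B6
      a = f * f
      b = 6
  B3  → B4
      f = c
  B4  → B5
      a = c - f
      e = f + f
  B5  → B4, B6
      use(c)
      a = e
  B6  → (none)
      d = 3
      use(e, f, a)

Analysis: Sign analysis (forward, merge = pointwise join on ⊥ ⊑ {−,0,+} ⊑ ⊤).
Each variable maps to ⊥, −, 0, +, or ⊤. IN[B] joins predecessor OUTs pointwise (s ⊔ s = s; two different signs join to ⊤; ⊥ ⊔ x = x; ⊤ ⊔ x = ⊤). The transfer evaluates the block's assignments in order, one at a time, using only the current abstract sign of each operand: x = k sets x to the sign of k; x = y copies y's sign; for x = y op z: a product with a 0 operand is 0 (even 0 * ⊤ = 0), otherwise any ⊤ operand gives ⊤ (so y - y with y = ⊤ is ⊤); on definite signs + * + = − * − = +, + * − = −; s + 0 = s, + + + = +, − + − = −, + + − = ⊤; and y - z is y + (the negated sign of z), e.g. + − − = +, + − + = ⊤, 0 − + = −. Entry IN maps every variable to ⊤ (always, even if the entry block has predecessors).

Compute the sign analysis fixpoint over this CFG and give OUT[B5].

Answer: {a: ⊤, b: +, c: ⊤, d: ⊤, e: ⊤, f: ⊤}

Trace:
Converged values:
  B0:  IN=(all ⊤)  OUT={f:0; rest ⊤}
  B1:  IN={f:0; rest ⊤}  OUT={f:0; rest ⊤}
  B2:  IN={f:0; rest ⊤}  OUT={a:0, b:+, f:0; rest ⊤}
  B3:  IN={a:0, b:+, f:0; rest ⊤}  OUT={a:0, b:+; rest ⊤}
  B4:  IN={b:+; rest ⊤}  OUT={b:+; rest ⊤}
  B5:  IN={b:+; rest ⊤}  OUT={b:+; rest ⊤}
  B6:  IN={b:+; rest ⊤}  OUT={b:+, d:+; rest ⊤}

Merge at B5: IN[B5] = OUT[B4] = {a: ⊤, b: +, c: ⊤, d: ⊤, e: ⊤, f: ⊤}
Applying B5's transfer function to that IN value gives OUT[B5] (row B5 above).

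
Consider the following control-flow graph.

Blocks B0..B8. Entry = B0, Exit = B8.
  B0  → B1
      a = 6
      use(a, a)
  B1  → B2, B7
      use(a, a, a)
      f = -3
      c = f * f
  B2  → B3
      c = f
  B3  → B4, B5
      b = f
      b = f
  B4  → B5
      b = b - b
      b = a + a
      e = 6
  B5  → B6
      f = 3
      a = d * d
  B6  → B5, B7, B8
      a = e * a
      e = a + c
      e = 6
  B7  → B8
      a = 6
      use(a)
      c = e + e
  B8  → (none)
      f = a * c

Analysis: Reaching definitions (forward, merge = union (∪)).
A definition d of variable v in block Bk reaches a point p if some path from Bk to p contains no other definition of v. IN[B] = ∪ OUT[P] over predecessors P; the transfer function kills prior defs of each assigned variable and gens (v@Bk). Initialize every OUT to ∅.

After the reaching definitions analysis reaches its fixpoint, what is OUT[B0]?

Converged values:
  B0: | IN={} | OUT={a@B0}
  B1: | IN={a@B0} | OUT={a@B0, c@B1, f@B1}
  B2: | IN={a@B0, c@B1, f@B1} | OUT={a@B0, c@B2, f@B1}
  B3: | IN={a@B0, c@B2, f@B1} | OUT={a@B0, b@B3, c@B2, f@B1}
  B4: | IN={a@B0, b@B3, c@B2, f@B1} | OUT={a@B0, b@B4, c@B2, e@B4, f@B1}
  B5: | IN={a@B0, a@B6, b@B3, b@B4, c@B2, e@B4, e@B6, f@B1, f@B5} | OUT={a@B5, b@B3, b@B4, c@B2, e@B4, e@B6, f@B5}
  B6: | IN={a@B5, b@B3, b@B4, c@B2, e@B4, e@B6, f@B5} | OUT={a@B6, b@B3, b@B4, c@B2, e@B6, f@B5}
  B7: | IN={a@B0, a@B6, b@B3, b@B4, c@B1, c@B2, e@B6, f@B1, f@B5} | OUT={a@B7, b@B3, b@B4, c@B7, e@B6, f@B1, f@B5}
  B8: | IN={a@B6, a@B7, b@B3, b@B4, c@B2, c@B7, e@B6, f@B1, f@B5} | OUT={a@B6, a@B7, b@B3, b@B4, c@B2, c@B7, e@B6, f@B8}

B0 is the boundary node: IN[B0] = {}
Applying B0's transfer function to that IN value gives OUT[B0] (row B0 above).

Answer: {a@B0}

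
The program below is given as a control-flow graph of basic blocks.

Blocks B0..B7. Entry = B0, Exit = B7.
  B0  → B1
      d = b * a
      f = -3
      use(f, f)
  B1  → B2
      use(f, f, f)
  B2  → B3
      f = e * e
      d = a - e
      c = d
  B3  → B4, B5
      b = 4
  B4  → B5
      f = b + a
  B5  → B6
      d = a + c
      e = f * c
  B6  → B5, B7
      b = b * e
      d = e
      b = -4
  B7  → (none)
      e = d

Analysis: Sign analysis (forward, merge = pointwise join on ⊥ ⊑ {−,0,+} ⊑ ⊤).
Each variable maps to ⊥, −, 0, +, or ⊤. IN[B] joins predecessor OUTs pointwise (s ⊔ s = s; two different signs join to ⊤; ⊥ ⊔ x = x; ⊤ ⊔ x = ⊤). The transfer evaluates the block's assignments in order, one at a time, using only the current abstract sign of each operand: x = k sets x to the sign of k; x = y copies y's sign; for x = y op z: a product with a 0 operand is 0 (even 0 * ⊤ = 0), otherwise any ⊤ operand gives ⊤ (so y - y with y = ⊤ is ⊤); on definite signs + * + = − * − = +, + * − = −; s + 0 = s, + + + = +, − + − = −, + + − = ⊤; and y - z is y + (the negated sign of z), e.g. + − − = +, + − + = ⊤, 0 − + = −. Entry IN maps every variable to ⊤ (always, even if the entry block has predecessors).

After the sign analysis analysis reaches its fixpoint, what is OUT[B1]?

Answer: {a: ⊤, b: ⊤, c: ⊤, d: ⊤, e: ⊤, f: -}

Working:
Fixpoint table:
  B0: | IN=(all ⊤) | OUT={f:-; rest ⊤}
  B1: | IN={f:-; rest ⊤} | OUT={f:-; rest ⊤}
  B2: | IN={f:-; rest ⊤} | OUT=(all ⊤)
  B3: | IN=(all ⊤) | OUT={b:+; rest ⊤}
  B4: | IN={b:+; rest ⊤} | OUT={b:+; rest ⊤}
  B5: | IN=(all ⊤) | OUT=(all ⊤)
  B6: | IN=(all ⊤) | OUT={b:-; rest ⊤}
  B7: | IN={b:-; rest ⊤} | OUT={b:-; rest ⊤}

Merge at B1: IN[B1] = OUT[B0] = {a: ⊤, b: ⊤, c: ⊤, d: ⊤, e: ⊤, f: -}
Applying B1's transfer function to that IN value gives OUT[B1] (row B1 above).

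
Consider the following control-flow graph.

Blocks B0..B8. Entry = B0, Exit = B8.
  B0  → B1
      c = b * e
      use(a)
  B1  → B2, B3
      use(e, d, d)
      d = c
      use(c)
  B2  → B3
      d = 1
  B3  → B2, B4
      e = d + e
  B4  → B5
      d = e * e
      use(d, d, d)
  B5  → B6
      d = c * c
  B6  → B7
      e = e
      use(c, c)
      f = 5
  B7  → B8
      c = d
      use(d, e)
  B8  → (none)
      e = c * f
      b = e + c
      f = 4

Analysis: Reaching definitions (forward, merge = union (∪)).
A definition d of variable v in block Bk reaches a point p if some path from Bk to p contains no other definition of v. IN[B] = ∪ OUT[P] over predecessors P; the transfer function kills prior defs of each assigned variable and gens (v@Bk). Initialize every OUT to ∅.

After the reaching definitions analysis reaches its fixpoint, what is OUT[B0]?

Per-block solution:
  B0: | IN={} | OUT={c@B0}
  B1: | IN={c@B0} | OUT={c@B0, d@B1}
  B2: | IN={c@B0, d@B1, d@B2, e@B3} | OUT={c@B0, d@B2, e@B3}
  B3: | IN={c@B0, d@B1, d@B2, e@B3} | OUT={c@B0, d@B1, d@B2, e@B3}
  B4: | IN={c@B0, d@B1, d@B2, e@B3} | OUT={c@B0, d@B4, e@B3}
  B5: | IN={c@B0, d@B4, e@B3} | OUT={c@B0, d@B5, e@B3}
  B6: | IN={c@B0, d@B5, e@B3} | OUT={c@B0, d@B5, e@B6, f@B6}
  B7: | IN={c@B0, d@B5, e@B6, f@B6} | OUT={c@B7, d@B5, e@B6, f@B6}
  B8: | IN={c@B7, d@B5, e@B6, f@B6} | OUT={b@B8, c@B7, d@B5, e@B8, f@B8}

B0 is the boundary node: IN[B0] = {}
Applying B0's transfer function to that IN value gives OUT[B0] (row B0 above).

Answer: {c@B0}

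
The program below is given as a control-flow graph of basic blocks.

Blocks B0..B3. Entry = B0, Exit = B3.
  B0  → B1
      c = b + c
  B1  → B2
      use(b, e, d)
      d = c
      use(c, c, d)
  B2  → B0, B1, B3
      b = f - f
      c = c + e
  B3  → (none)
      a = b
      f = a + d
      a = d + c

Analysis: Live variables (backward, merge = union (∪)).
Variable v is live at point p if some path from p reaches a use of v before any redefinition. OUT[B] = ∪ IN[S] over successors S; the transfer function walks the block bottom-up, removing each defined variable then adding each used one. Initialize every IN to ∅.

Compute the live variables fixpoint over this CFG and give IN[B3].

Answer: {b, c, d}

Trace:
Fixpoint table:
  B0:  IN={b, c, d, e, f}  OUT={b, c, d, e, f}
  B1:  IN={b, c, d, e, f}  OUT={c, d, e, f}
  B2:  IN={c, d, e, f}  OUT={b, c, d, e, f}
  B3:  IN={b, c, d}  OUT={}

B3 is the boundary node: OUT[B3] = {}
Applying B3's transfer function to that OUT value gives IN[B3] (row B3 above).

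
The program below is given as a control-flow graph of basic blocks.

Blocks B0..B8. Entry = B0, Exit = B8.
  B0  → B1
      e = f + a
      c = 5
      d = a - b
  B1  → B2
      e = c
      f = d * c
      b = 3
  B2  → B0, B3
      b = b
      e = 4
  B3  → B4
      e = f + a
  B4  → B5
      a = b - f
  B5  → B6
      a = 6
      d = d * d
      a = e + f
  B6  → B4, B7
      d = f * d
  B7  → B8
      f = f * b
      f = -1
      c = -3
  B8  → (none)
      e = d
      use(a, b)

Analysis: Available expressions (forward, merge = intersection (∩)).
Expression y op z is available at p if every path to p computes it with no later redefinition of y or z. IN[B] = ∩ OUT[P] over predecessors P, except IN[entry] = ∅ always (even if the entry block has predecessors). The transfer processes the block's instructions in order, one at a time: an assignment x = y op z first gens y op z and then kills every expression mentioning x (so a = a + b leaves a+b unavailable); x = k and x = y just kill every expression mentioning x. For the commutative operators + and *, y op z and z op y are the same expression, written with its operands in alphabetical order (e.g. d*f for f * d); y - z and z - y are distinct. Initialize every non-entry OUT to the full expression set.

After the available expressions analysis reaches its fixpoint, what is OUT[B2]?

Answer: {c*d}

Working:
Per-block solution:
  B0: | IN={} | OUT={a+f, a-b}
  B1: | IN={a+f, a-b} | OUT={c*d}
  B2: | IN={c*d} | OUT={c*d}
  B3: | IN={c*d} | OUT={a+f, c*d}
  B4: | IN={} | OUT={b-f}
  B5: | IN={b-f} | OUT={b-f, e+f}
  B6: | IN={b-f, e+f} | OUT={b-f, e+f}
  B7: | IN={b-f, e+f} | OUT={}
  B8: | IN={} | OUT={}

Merge at B2: IN[B2] = OUT[B1] = {c*d}
Applying B2's transfer function to that IN value gives OUT[B2] (row B2 above).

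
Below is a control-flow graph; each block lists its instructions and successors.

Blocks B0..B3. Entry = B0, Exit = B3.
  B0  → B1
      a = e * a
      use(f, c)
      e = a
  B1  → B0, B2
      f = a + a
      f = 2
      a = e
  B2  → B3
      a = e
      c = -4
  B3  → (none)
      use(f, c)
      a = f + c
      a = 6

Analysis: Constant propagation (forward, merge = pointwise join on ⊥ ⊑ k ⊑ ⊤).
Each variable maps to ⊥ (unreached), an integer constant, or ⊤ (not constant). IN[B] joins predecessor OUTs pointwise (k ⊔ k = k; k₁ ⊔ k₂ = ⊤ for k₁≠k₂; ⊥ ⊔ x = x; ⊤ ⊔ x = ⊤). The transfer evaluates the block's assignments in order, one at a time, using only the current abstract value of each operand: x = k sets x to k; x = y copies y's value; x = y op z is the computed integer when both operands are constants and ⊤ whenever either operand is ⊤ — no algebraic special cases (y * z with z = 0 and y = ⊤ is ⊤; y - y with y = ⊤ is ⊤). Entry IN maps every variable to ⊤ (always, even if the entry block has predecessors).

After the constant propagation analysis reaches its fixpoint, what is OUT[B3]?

Answer: {a: 6, b: ⊤, c: -4, d: ⊤, e: ⊤, f: 2}

Trace:
Per-block solution:
  B0: | IN=(all ⊤) | OUT=(all ⊤)
  B1: | IN=(all ⊤) | OUT={f:2; rest ⊤}
  B2: | IN={f:2; rest ⊤} | OUT={c:-4, f:2; rest ⊤}
  B3: | IN={c:-4, f:2; rest ⊤} | OUT={a:6, c:-4, f:2; rest ⊤}

Merge at B3: IN[B3] = OUT[B2] = {a: ⊤, b: ⊤, c: -4, d: ⊤, e: ⊤, f: 2}
Applying B3's transfer function to that IN value gives OUT[B3] (row B3 above).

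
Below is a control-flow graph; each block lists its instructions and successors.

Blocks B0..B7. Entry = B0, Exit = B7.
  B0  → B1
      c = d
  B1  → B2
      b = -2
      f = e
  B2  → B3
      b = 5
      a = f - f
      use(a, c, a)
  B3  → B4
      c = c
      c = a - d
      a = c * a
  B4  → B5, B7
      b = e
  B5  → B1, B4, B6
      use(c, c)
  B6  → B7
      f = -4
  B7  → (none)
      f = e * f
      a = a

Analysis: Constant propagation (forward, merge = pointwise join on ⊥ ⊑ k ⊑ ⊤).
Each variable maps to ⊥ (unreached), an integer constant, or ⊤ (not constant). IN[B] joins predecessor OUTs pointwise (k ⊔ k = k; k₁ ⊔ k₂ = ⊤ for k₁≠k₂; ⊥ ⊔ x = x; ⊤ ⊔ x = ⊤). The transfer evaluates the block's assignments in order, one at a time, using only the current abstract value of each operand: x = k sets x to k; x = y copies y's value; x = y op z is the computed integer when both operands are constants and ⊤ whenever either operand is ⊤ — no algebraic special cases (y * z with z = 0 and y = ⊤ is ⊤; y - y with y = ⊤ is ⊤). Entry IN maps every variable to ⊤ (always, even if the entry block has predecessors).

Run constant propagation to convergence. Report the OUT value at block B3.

Per-block solution:
  B0:   IN=(all ⊤)   OUT=(all ⊤)
  B1:   IN=(all ⊤)   OUT={b:-2; rest ⊤}
  B2:   IN={b:-2; rest ⊤}   OUT={b:5; rest ⊤}
  B3:   IN={b:5; rest ⊤}   OUT={b:5; rest ⊤}
  B4:   IN=(all ⊤)   OUT=(all ⊤)
  B5:   IN=(all ⊤)   OUT=(all ⊤)
  B6:   IN=(all ⊤)   OUT={f:-4; rest ⊤}
  B7:   IN=(all ⊤)   OUT=(all ⊤)

Merge at B3: IN[B3] = OUT[B2] = {a: ⊤, b: 5, c: ⊤, d: ⊤, e: ⊤, f: ⊤}
Applying B3's transfer function to that IN value gives OUT[B3] (row B3 above).

Answer: {a: ⊤, b: 5, c: ⊤, d: ⊤, e: ⊤, f: ⊤}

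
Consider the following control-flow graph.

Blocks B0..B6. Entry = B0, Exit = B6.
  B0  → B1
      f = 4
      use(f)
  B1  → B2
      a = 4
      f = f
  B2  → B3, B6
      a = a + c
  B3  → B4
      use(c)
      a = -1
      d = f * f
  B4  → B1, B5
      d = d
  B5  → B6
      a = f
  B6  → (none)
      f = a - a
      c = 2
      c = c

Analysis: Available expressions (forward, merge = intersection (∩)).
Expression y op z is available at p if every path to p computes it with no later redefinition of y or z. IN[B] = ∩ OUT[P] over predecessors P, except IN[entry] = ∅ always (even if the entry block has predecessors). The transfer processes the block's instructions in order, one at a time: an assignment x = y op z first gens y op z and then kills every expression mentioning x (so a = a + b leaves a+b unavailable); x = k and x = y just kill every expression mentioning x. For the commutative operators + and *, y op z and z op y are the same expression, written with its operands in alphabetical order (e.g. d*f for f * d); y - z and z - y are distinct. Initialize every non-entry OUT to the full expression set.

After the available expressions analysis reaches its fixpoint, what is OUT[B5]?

Per-block solution:
  B0:  IN={}  OUT={}
  B1:  IN={}  OUT={}
  B2:  IN={}  OUT={}
  B3:  IN={}  OUT={f*f}
  B4:  IN={f*f}  OUT={f*f}
  B5:  IN={f*f}  OUT={f*f}
  B6:  IN={}  OUT={a-a}

Merge at B5: IN[B5] = OUT[B4] = {f*f}
Applying B5's transfer function to that IN value gives OUT[B5] (row B5 above).

Answer: {f*f}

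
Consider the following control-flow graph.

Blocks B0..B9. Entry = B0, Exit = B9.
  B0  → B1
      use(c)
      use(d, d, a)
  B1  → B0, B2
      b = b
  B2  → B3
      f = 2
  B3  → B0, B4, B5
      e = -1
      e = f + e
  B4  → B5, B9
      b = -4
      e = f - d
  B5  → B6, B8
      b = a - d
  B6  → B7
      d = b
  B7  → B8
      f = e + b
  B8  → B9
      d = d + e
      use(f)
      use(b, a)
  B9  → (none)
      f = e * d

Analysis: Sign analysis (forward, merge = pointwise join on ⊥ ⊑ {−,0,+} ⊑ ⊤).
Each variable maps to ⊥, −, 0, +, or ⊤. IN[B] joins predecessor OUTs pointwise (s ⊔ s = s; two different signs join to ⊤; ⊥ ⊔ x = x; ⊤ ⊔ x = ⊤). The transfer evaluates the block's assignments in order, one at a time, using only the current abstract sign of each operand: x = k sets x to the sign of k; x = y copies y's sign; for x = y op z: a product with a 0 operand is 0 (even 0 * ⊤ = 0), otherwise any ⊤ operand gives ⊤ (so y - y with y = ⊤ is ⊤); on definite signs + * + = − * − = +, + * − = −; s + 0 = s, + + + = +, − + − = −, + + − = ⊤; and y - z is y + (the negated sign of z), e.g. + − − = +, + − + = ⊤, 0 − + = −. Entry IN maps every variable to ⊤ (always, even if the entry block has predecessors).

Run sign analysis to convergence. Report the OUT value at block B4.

Per-block solution:
  B0: | IN=(all ⊤) | OUT=(all ⊤)
  B1: | IN=(all ⊤) | OUT=(all ⊤)
  B2: | IN=(all ⊤) | OUT={f:+; rest ⊤}
  B3: | IN={f:+; rest ⊤} | OUT={f:+; rest ⊤}
  B4: | IN={f:+; rest ⊤} | OUT={b:-, f:+; rest ⊤}
  B5: | IN={f:+; rest ⊤} | OUT={f:+; rest ⊤}
  B6: | IN={f:+; rest ⊤} | OUT={f:+; rest ⊤}
  B7: | IN={f:+; rest ⊤} | OUT=(all ⊤)
  B8: | IN=(all ⊤) | OUT=(all ⊤)
  B9: | IN=(all ⊤) | OUT=(all ⊤)

Merge at B4: IN[B4] = OUT[B3] = {a: ⊤, b: ⊤, c: ⊤, d: ⊤, e: ⊤, f: +}
Applying B4's transfer function to that IN value gives OUT[B4] (row B4 above).

Answer: {a: ⊤, b: -, c: ⊤, d: ⊤, e: ⊤, f: +}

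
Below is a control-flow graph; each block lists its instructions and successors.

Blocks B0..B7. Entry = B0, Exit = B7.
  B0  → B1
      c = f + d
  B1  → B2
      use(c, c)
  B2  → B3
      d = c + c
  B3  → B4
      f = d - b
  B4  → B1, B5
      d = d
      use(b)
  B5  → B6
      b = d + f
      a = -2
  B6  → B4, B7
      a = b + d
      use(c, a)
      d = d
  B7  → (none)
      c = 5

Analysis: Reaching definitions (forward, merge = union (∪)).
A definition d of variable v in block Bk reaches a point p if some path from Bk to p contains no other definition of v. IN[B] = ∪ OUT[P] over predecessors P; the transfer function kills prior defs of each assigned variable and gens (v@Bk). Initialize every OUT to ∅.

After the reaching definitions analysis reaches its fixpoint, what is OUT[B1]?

Per-block solution:
  B0:   IN={}   OUT={c@B0}
  B1:   IN={a@B6, b@B5, c@B0, d@B4, f@B3}   OUT={a@B6, b@B5, c@B0, d@B4, f@B3}
  B2:   IN={a@B6, b@B5, c@B0, d@B4, f@B3}   OUT={a@B6, b@B5, c@B0, d@B2, f@B3}
  B3:   IN={a@B6, b@B5, c@B0, d@B2, f@B3}   OUT={a@B6, b@B5, c@B0, d@B2, f@B3}
  B4:   IN={a@B6, b@B5, c@B0, d@B2, d@B6, f@B3}   OUT={a@B6, b@B5, c@B0, d@B4, f@B3}
  B5:   IN={a@B6, b@B5, c@B0, d@B4, f@B3}   OUT={a@B5, b@B5, c@B0, d@B4, f@B3}
  B6:   IN={a@B5, b@B5, c@B0, d@B4, f@B3}   OUT={a@B6, b@B5, c@B0, d@B6, f@B3}
  B7:   IN={a@B6, b@B5, c@B0, d@B6, f@B3}   OUT={a@B6, b@B5, c@B7, d@B6, f@B3}

Merge at B1: IN[B1] = OUT[B0] ⊔ OUT[B4] = {a@B6, b@B5, c@B0, d@B4, f@B3}
Applying B1's transfer function to that IN value gives OUT[B1] (row B1 above).

Answer: {a@B6, b@B5, c@B0, d@B4, f@B3}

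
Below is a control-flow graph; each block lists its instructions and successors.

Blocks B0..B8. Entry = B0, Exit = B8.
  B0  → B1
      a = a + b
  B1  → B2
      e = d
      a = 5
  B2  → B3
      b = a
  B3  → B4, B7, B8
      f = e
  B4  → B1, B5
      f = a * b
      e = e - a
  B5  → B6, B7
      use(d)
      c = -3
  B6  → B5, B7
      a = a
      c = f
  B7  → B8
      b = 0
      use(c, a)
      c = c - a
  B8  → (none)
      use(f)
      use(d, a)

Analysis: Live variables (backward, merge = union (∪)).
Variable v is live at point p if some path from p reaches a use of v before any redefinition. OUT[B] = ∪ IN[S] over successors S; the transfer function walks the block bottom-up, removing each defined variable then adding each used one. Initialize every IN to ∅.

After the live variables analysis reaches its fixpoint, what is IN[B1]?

Per-block solution:
  B0:  IN={a, b, c, d}  OUT={c, d}
  B1:  IN={c, d}  OUT={a, c, d, e}
  B2:  IN={a, c, d, e}  OUT={a, b, c, d, e}
  B3:  IN={a, b, c, d, e}  OUT={a, b, c, d, e, f}
  B4:  IN={a, b, c, d, e}  OUT={a, c, d, f}
  B5:  IN={a, d, f}  OUT={a, c, d, f}
  B6:  IN={a, d, f}  OUT={a, c, d, f}
  B7:  IN={a, c, d, f}  OUT={a, d, f}
  B8:  IN={a, d, f}  OUT={}

Merge at B1: OUT[B1] = IN[B2] = {a, c, d, e}
Applying B1's transfer function to that OUT value gives IN[B1] (row B1 above).

Answer: {c, d}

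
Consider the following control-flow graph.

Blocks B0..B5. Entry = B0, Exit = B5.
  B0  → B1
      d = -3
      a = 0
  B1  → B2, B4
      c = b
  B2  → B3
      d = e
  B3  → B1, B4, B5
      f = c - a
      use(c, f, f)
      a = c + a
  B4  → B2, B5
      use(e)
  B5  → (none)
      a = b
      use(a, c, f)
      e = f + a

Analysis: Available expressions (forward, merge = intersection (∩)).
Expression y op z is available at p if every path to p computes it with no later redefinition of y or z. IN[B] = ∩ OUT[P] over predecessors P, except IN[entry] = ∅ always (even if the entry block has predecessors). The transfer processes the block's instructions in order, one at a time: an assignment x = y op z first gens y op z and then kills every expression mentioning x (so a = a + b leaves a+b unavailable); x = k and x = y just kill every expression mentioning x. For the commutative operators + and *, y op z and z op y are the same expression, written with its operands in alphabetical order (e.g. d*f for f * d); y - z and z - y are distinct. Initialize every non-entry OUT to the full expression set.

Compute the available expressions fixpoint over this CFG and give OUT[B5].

Answer: {a+f}

Trace:
Per-block solution:
  B0:   IN={}   OUT={}
  B1:   IN={}   OUT={}
  B2:   IN={}   OUT={}
  B3:   IN={}   OUT={}
  B4:   IN={}   OUT={}
  B5:   IN={}   OUT={a+f}

Merge at B5: IN[B5] = OUT[B3] ∩ OUT[B4] = {}
Applying B5's transfer function to that IN value gives OUT[B5] (row B5 above).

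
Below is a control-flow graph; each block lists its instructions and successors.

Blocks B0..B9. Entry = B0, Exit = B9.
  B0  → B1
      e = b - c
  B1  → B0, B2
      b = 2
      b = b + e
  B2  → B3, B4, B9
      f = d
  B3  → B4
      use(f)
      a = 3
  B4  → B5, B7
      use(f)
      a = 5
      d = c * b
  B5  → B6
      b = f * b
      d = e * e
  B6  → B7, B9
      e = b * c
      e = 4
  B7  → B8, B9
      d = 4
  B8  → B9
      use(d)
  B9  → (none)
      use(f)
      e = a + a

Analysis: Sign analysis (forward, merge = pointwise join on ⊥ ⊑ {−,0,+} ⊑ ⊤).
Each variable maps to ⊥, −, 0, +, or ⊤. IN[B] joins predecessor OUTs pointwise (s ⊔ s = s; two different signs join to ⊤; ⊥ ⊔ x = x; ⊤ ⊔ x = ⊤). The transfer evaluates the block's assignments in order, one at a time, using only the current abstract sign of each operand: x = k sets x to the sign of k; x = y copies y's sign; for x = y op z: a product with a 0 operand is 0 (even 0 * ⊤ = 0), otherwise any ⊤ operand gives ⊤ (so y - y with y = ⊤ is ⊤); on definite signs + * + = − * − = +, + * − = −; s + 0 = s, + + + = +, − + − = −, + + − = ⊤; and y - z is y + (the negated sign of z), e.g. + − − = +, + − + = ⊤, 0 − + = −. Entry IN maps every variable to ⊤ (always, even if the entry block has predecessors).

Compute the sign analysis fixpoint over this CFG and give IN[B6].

Fixpoint table:
  B0:   IN=(all ⊤)   OUT=(all ⊤)
  B1:   IN=(all ⊤)   OUT=(all ⊤)
  B2:   IN=(all ⊤)   OUT=(all ⊤)
  B3:   IN=(all ⊤)   OUT={a:+; rest ⊤}
  B4:   IN=(all ⊤)   OUT={a:+; rest ⊤}
  B5:   IN={a:+; rest ⊤}   OUT={a:+; rest ⊤}
  B6:   IN={a:+; rest ⊤}   OUT={a:+, e:+; rest ⊤}
  B7:   IN={a:+; rest ⊤}   OUT={a:+, d:+; rest ⊤}
  B8:   IN={a:+, d:+; rest ⊤}   OUT={a:+, d:+; rest ⊤}
  B9:   IN=(all ⊤)   OUT=(all ⊤)

Merge at B6: IN[B6] = OUT[B5] = {a: +, b: ⊤, c: ⊤, d: ⊤, e: ⊤, f: ⊤}

Answer: {a: +, b: ⊤, c: ⊤, d: ⊤, e: ⊤, f: ⊤}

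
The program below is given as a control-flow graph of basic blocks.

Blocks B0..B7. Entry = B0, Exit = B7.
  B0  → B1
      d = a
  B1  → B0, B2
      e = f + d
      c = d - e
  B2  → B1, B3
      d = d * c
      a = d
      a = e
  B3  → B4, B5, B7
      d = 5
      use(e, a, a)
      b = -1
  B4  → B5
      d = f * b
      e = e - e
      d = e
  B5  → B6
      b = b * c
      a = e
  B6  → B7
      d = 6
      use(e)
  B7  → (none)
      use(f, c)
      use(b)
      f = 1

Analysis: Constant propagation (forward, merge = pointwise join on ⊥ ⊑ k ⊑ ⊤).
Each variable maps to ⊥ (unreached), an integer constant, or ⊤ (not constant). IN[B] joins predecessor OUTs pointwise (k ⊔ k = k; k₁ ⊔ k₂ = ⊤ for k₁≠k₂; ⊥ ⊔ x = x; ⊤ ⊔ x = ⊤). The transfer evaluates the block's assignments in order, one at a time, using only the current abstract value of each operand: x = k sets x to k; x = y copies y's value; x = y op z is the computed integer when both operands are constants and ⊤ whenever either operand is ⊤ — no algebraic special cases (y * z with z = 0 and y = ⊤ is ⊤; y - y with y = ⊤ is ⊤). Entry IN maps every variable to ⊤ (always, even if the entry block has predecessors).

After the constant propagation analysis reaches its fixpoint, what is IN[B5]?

Answer: {a: ⊤, b: -1, c: ⊤, d: ⊤, e: ⊤, f: ⊤}

Working:
Fixpoint table:
  B0:   IN=(all ⊤)   OUT=(all ⊤)
  B1:   IN=(all ⊤)   OUT=(all ⊤)
  B2:   IN=(all ⊤)   OUT=(all ⊤)
  B3:   IN=(all ⊤)   OUT={b:-1, d:5; rest ⊤}
  B4:   IN={b:-1, d:5; rest ⊤}   OUT={b:-1; rest ⊤}
  B5:   IN={b:-1; rest ⊤}   OUT=(all ⊤)
  B6:   IN=(all ⊤)   OUT={d:6; rest ⊤}
  B7:   IN=(all ⊤)   OUT={f:1; rest ⊤}

Merge at B5: IN[B5] = OUT[B3] ⊔ OUT[B4] = {a: ⊤, b: -1, c: ⊤, d: ⊤, e: ⊤, f: ⊤}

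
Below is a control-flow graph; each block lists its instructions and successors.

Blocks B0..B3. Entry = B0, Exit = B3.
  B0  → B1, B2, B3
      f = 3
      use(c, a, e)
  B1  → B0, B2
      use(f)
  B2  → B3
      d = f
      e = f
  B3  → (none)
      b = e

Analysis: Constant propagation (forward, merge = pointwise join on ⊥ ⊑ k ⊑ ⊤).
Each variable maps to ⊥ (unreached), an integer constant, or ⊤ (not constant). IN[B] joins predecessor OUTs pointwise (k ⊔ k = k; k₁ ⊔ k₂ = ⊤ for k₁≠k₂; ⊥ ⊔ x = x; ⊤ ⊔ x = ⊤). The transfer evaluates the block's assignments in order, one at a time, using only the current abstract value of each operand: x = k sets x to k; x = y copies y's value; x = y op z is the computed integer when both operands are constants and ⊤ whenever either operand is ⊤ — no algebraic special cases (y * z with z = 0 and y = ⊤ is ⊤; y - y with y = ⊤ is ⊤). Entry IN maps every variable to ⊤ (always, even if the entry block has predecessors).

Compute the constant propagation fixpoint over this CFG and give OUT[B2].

Answer: {a: ⊤, b: ⊤, c: ⊤, d: 3, e: 3, f: 3}

Derivation:
Per-block solution:
  B0:   IN=(all ⊤)   OUT={f:3; rest ⊤}
  B1:   IN={f:3; rest ⊤}   OUT={f:3; rest ⊤}
  B2:   IN={f:3; rest ⊤}   OUT={d:3, e:3, f:3; rest ⊤}
  B3:   IN={f:3; rest ⊤}   OUT={f:3; rest ⊤}

Merge at B2: IN[B2] = OUT[B0] ⊔ OUT[B1] = {a: ⊤, b: ⊤, c: ⊤, d: ⊤, e: ⊤, f: 3}
Applying B2's transfer function to that IN value gives OUT[B2] (row B2 above).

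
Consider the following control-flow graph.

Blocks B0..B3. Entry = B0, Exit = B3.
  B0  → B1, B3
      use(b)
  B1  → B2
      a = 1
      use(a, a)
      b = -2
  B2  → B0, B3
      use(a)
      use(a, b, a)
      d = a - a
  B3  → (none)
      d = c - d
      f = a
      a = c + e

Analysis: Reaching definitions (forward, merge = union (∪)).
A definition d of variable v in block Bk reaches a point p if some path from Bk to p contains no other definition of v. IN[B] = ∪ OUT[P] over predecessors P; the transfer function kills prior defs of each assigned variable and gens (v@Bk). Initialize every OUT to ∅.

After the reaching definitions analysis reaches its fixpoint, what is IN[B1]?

Answer: {a@B1, b@B1, d@B2}

Derivation:
Fixpoint table:
  B0:   IN={a@B1, b@B1, d@B2}   OUT={a@B1, b@B1, d@B2}
  B1:   IN={a@B1, b@B1, d@B2}   OUT={a@B1, b@B1, d@B2}
  B2:   IN={a@B1, b@B1, d@B2}   OUT={a@B1, b@B1, d@B2}
  B3:   IN={a@B1, b@B1, d@B2}   OUT={a@B3, b@B1, d@B3, f@B3}

Merge at B1: IN[B1] = OUT[B0] = {a@B1, b@B1, d@B2}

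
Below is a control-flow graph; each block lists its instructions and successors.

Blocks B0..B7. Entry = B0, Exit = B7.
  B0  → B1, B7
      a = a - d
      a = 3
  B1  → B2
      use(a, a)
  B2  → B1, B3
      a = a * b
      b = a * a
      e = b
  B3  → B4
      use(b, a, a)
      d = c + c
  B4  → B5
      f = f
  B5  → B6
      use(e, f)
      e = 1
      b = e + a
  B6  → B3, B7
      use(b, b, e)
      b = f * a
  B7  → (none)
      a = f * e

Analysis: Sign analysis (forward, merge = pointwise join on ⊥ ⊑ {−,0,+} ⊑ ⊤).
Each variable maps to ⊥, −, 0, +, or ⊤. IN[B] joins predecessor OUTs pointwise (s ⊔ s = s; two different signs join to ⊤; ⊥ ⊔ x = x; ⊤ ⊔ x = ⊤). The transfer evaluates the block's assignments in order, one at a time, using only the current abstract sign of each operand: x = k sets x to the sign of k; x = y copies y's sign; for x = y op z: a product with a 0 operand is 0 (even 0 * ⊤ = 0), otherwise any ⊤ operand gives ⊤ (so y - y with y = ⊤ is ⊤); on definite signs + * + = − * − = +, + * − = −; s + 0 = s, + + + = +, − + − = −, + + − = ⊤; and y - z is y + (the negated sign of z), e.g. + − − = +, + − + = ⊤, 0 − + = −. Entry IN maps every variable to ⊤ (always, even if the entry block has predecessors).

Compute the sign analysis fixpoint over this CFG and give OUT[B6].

Converged values:
  B0: | IN=(all ⊤) | OUT={a:+; rest ⊤}
  B1: | IN=(all ⊤) | OUT=(all ⊤)
  B2: | IN=(all ⊤) | OUT=(all ⊤)
  B3: | IN=(all ⊤) | OUT=(all ⊤)
  B4: | IN=(all ⊤) | OUT=(all ⊤)
  B5: | IN=(all ⊤) | OUT={e:+; rest ⊤}
  B6: | IN={e:+; rest ⊤} | OUT={e:+; rest ⊤}
  B7: | IN=(all ⊤) | OUT=(all ⊤)

Merge at B6: IN[B6] = OUT[B5] = {a: ⊤, b: ⊤, c: ⊤, d: ⊤, e: +, f: ⊤}
Applying B6's transfer function to that IN value gives OUT[B6] (row B6 above).

Answer: {a: ⊤, b: ⊤, c: ⊤, d: ⊤, e: +, f: ⊤}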